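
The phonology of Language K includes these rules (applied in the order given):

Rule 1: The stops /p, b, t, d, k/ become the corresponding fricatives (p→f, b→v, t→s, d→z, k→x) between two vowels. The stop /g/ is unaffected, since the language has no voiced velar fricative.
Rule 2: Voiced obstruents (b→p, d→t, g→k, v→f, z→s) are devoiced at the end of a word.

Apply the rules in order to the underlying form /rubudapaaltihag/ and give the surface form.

ruvuzafaaltihak

Rule 1 (intervocalic spirantization): /b/ is a stop between vowels /u/ and /u/, so it spirantizes to the fricative [v]. /d/ is a stop between vowels /u/ and /a/, so it spirantizes to the fricative [z]. /p/ is a stop between vowels /a/ and /a/, so it spirantizes to the fricative [f]. /rubudapaaltihag/ → ruvuzafaaltihag.
Rule 2 (final devoicing): /g/ is a voiced obstruent in word-final position, so it devoices to [k]. /ruvuzafaaltihag/ → ruvuzafaaltihak.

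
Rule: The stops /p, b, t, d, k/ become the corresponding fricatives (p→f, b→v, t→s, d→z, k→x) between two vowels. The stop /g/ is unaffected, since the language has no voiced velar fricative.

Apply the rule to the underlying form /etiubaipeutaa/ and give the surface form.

/t/ is a stop between vowels /e/ and /i/, so it spirantizes to the fricative [s].
/b/ is a stop between vowels /u/ and /a/, so it spirantizes to the fricative [v].
/p/ is a stop between vowels /i/ and /e/, so it spirantizes to the fricative [f].
/t/ is a stop between vowels /u/ and /a/, so it spirantizes to the fricative [s].
Surface form: [esiuvaifeusaa].

esiuvaifeusaa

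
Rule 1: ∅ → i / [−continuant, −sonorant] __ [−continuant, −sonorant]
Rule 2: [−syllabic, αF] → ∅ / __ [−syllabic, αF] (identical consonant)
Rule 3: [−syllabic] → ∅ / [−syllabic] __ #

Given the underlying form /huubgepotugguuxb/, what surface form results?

Rule 1 (stop-cluster i-epenthesis): /b/ and /g/ form a stop–stop cluster, so [i] is inserted between them. /g/ and /g/ form a stop–stop cluster, so [i] is inserted between them. /huubgepotugguuxb/ → huubigepotugiguuxb.
Rule 2 (degemination): no segment meets the environment; /huubigepotugiguuxb/ is unchanged.
Rule 3 (final cluster simplification): /b/ is the second consonant of a word-final cluster /xb/, so it deletes. /huubigepotugiguuxb/ → huubigepotugiguux.

huubigepotugiguux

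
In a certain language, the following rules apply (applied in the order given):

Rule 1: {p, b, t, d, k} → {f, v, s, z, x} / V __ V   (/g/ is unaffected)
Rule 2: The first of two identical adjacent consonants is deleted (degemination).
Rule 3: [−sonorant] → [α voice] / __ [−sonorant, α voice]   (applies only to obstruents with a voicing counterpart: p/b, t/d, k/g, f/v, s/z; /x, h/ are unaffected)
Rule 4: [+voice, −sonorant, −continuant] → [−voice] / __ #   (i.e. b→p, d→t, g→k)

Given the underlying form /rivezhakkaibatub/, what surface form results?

Rule 1 (intervocalic spirantization): /b/ is a stop between vowels /i/ and /a/, so it spirantizes to the fricative [v]. /t/ is a stop between vowels /a/ and /u/, so it spirantizes to the fricative [s]. /rivezhakkaibatub/ → rivezhakkaivasub.
Rule 2 (degemination): /kk/ is a geminate; the first /k/ deletes. /rivezhakkaivasub/ → rivezhakaivasub.
Rule 3 (regressive voicing assimilation): /z/ precedes the voiceless obstruent /h/, so it devoices to [s] by assimilation. /rivezhakaivasub/ → riveshakaivasub.
Rule 4 (final devoicing): /b/ is a voiced stop in word-final position, so it devoices to [p]. /riveshakaivasub/ → riveshakaivasup.

riveshakaivasup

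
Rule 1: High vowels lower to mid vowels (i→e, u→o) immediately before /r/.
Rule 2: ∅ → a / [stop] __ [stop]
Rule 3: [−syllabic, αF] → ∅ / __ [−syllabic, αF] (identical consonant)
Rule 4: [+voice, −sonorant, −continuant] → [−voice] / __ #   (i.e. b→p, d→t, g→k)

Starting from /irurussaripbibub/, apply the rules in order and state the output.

Rule 1 (pre-rhotic lowering): /i/ is a high vowel immediately before /r/, so it lowers to [e]. /u/ is a high vowel immediately before /r/, so it lowers to [o]. /irurussaripbibub/ → erorussaripbibub.
Rule 2 (stop-cluster a-epenthesis): /p/ and /b/ form a stop–stop cluster, so [a] is inserted between them. /erorussaripbibub/ → erorussaripabibub.
Rule 3 (degemination): /ss/ is a geminate; the first /s/ deletes. /erorussaripabibub/ → erorusaripabibub.
Rule 4 (final devoicing): /b/ is a voiced stop in word-final position, so it devoices to [p]. /erorusaripabibub/ → erorusaripabibup.

erorusaripabibup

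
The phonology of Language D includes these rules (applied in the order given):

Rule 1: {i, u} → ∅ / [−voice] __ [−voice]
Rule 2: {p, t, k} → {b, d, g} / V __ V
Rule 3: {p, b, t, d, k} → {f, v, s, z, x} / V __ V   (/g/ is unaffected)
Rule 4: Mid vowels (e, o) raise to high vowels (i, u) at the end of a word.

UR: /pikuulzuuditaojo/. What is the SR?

pkuulzuuzizaoju

Rule 1 (high vowel syncope): /i/ is a high vowel flanked by voiceless consonants /p/ and /k/, so it deletes. /pikuulzuuditaojo/ → pkuulzuuditaojo.
Rule 2 (intervocalic voicing): /t/ is a voiceless stop between vowels /i/ and /a/, so it voices to [d]. /pkuulzuuditaojo/ → pkuulzuudidaojo.
Rule 3 (intervocalic spirantization): /d/ is a stop between vowels /u/ and /i/, so it spirantizes to the fricative [z]. /d/ is a stop between vowels /i/ and /a/, so it spirantizes to the fricative [z]. /pkuulzuudidaojo/ → pkuulzuuzizaojo.
Rule 4 (final vowel raising): /o/ is a mid vowel in word-final position, so it raises to [u]. /pkuulzuuzizaojo/ → pkuulzuuzizaoju.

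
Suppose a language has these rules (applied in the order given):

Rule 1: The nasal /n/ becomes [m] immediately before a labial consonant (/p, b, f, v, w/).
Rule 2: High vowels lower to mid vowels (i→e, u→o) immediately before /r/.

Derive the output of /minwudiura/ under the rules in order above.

Rule 1 (nasal place assimilation): /n/ precedes the labial consonant /w/, so it assimilates in place to [m]. /minwudiura/ → mimwudiura.
Rule 2 (pre-rhotic lowering): /u/ is a high vowel immediately before /r/, so it lowers to [o]. /mimwudiura/ → mimwudiora.

mimwudiora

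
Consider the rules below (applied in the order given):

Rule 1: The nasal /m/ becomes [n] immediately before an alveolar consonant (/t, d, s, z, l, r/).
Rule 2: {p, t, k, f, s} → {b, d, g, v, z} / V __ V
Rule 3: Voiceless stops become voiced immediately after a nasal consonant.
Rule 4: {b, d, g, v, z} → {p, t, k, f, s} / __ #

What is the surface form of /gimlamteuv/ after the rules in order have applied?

ginlandeuf

Rule 1 (nasal place assimilation): /m/ precedes the alveolar consonant /l/, so it assimilates in place to [n]. /m/ precedes the alveolar consonant /t/, so it assimilates in place to [n]. /gimlamteuv/ → ginlanteuv.
Rule 2 (intervocalic voicing): no segment meets the environment; /ginlanteuv/ is unchanged.
Rule 3 (post-nasal voicing): /t/ is a voiceless stop immediately after the nasal /n/, so it voices to [d]. /ginlanteuv/ → ginlandeuv.
Rule 4 (final devoicing): /v/ is a voiced obstruent in word-final position, so it devoices to [f]. /ginlandeuv/ → ginlandeuf.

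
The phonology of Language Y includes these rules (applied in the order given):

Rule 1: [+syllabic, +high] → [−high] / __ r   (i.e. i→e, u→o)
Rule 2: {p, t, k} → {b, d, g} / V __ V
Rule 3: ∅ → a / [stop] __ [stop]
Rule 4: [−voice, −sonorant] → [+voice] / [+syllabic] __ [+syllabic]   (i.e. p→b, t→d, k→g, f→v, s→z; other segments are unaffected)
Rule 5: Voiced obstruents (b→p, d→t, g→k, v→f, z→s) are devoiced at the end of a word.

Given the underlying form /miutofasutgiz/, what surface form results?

Rule 1 (pre-rhotic lowering): no segment meets the environment; /miutofasutgiz/ is unchanged.
Rule 2 (intervocalic voicing): /t/ is a voiceless stop between vowels /u/ and /o/, so it voices to [d]. /miutofasutgiz/ → miudofasutgiz.
Rule 3 (stop-cluster a-epenthesis): /t/ and /g/ form a stop–stop cluster, so [a] is inserted between them. /miudofasutgiz/ → miudofasutagiz.
Rule 4 (intervocalic voicing): /f/ is a voiceless obstruent between vowels /o/ and /a/, so it voices to [v]. /s/ is a voiceless obstruent between vowels /a/ and /u/, so it voices to [z]. /t/ is a voiceless obstruent between vowels /u/ and /a/, so it voices to [d]. /miudofasutagiz/ → miudovazudagiz.
Rule 5 (final devoicing): /z/ is a voiced obstruent in word-final position, so it devoices to [s]. /miudovazudagiz/ → miudovazudagis.

miudovazudagis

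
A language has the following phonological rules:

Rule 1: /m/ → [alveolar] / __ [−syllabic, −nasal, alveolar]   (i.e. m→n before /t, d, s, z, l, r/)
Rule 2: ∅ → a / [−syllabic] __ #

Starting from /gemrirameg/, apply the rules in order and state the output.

Rule 1 (nasal place assimilation): /m/ precedes the alveolar consonant /r/, so it assimilates in place to [n]. /gemrirameg/ → genrirameg.
Rule 2 (final a-epenthesis): the form ends in the consonant /g/, so [a] is inserted word-finally. /genrirameg/ → genriramega.

genriramega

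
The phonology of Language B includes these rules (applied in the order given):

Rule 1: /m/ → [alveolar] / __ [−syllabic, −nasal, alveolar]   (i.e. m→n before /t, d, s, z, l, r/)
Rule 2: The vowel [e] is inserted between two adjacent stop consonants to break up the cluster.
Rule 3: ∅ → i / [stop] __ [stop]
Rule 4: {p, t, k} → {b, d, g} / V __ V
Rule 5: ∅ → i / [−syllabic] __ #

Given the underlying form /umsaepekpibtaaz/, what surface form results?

Rule 1 (nasal place assimilation): /m/ precedes the alveolar consonant /s/, so it assimilates in place to [n]. /umsaepekpibtaaz/ → unsaepekpibtaaz.
Rule 2 (stop-cluster e-epenthesis): /k/ and /p/ form a stop–stop cluster, so [e] is inserted between them. /b/ and /t/ form a stop–stop cluster, so [e] is inserted between them. /unsaepekpibtaaz/ → unsaepekepibetaaz.
Rule 3 (stop-cluster i-epenthesis): no segment meets the environment; /unsaepekepibetaaz/ is unchanged.
Rule 4 (intervocalic voicing): /p/ is a voiceless stop between vowels /e/ and /e/, so it voices to [b]. /k/ is a voiceless stop between vowels /e/ and /e/, so it voices to [g]. /p/ is a voiceless stop between vowels /e/ and /i/, so it voices to [b]. /t/ is a voiceless stop between vowels /e/ and /a/, so it voices to [d]. /unsaepekepibetaaz/ → unsaebegebibedaaz.
Rule 5 (final i-epenthesis): the form ends in the consonant /z/, so [i] is inserted word-finally. /unsaebegebibedaaz/ → unsaebegebibedaazi.

unsaebegebibedaazi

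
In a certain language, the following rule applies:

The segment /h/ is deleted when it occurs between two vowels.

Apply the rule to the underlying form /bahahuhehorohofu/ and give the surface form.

baaueoroofu

/h/ occurs between vowels /a/ and /a/, so it deletes.
/h/ occurs between vowels /a/ and /u/, so it deletes.
/h/ occurs between vowels /u/ and /e/, so it deletes.
/h/ occurs between vowels /e/ and /o/, so it deletes.
/h/ occurs between vowels /o/ and /o/, so it deletes.
Surface form: [baaueoroofu].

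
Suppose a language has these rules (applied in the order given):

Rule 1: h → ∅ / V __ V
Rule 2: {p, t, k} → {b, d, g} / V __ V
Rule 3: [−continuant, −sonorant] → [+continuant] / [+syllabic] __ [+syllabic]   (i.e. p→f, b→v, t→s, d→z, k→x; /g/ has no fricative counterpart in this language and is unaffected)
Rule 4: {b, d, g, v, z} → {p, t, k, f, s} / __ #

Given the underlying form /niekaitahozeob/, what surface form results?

Rule 1 (intervocalic h-deletion): /h/ occurs between vowels /a/ and /o/, so it deletes. /niekaitahozeob/ → niekaitaozeob.
Rule 2 (intervocalic voicing): /k/ is a voiceless stop between vowels /e/ and /a/, so it voices to [g]. /t/ is a voiceless stop between vowels /i/ and /a/, so it voices to [d]. /niekaitaozeob/ → niegaidaozeob.
Rule 3 (intervocalic spirantization): /d/ is a stop between vowels /i/ and /a/, so it spirantizes to the fricative [z]. /niegaidaozeob/ → niegaizaozeob.
Rule 4 (final devoicing): /b/ is a voiced obstruent in word-final position, so it devoices to [p]. /niegaizaozeob/ → niegaizaozeop.

niegaizaozeop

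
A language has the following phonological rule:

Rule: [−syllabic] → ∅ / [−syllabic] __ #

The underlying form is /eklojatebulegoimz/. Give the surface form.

/z/ is the second consonant of a word-final cluster /mz/, so it deletes.
The other instances of /k/, /l/, /j/, /t/, /b/, /g/, /m/ do not occur in the required environment and remain unchanged.
Surface form: [eklojatebulegoim].

eklojatebulegoim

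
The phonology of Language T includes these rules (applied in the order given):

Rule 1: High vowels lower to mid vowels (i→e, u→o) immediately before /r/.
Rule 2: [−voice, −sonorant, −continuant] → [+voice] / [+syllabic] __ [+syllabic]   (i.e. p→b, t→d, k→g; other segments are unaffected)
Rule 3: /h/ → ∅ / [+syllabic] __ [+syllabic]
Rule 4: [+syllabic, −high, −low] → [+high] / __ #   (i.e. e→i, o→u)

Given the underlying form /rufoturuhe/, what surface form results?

Rule 1 (pre-rhotic lowering): /u/ is a high vowel immediately before /r/, so it lowers to [o]. /rufoturuhe/ → rufotoruhe.
Rule 2 (intervocalic voicing): /t/ is a voiceless stop between vowels /o/ and /o/, so it voices to [d]. /rufotoruhe/ → rufodoruhe.
Rule 3 (intervocalic h-deletion): /h/ occurs between vowels /u/ and /e/, so it deletes. /rufodoruhe/ → rufodorue.
Rule 4 (final vowel raising): /e/ is a mid vowel in word-final position, so it raises to [i]. /rufodorue/ → rufodorui.

rufodorui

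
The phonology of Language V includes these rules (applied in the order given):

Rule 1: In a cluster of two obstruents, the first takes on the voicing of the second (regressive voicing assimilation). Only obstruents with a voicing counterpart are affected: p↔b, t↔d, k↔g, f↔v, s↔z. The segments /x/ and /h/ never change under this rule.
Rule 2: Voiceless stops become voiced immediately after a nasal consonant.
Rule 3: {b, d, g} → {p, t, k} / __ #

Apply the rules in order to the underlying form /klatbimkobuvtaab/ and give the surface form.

Rule 1 (regressive voicing assimilation): /t/ precedes the voiced obstruent /b/, so it voices to [d] by assimilation. /v/ precedes the voiceless obstruent /t/, so it devoices to [f] by assimilation. /klatbimkobuvtaab/ → kladbimkobuftaab.
Rule 2 (post-nasal voicing): /k/ is a voiceless stop immediately after the nasal /m/, so it voices to [g]. /kladbimkobuftaab/ → kladbimgobuftaab.
Rule 3 (final devoicing): /b/ is a voiced stop in word-final position, so it devoices to [p]. /kladbimgobuftaab/ → kladbimgobuftaap.

kladbimgobuftaap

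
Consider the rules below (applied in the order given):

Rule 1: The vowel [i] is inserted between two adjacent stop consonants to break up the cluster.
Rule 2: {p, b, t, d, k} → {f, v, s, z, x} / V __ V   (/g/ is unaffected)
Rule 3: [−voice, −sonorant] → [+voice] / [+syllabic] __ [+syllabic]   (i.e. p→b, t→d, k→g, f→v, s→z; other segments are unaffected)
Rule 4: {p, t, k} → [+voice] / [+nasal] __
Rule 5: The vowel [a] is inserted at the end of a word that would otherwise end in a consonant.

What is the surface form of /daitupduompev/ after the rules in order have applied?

Rule 1 (stop-cluster i-epenthesis): /p/ and /d/ form a stop–stop cluster, so [i] is inserted between them. /daitupduompev/ → daitupiduompev.
Rule 2 (intervocalic spirantization): /t/ is a stop between vowels /i/ and /u/, so it spirantizes to the fricative [s]. /p/ is a stop between vowels /u/ and /i/, so it spirantizes to the fricative [f]. /d/ is a stop between vowels /i/ and /u/, so it spirantizes to the fricative [z]. /daitupiduompev/ → daisufizuompev.
Rule 3 (intervocalic voicing): /s/ is a voiceless obstruent between vowels /i/ and /u/, so it voices to [z]. /f/ is a voiceless obstruent between vowels /u/ and /i/, so it voices to [v]. /daisufizuompev/ → daizuvizuompev.
Rule 4 (post-nasal voicing): /p/ is a voiceless stop immediately after the nasal /m/, so it voices to [b]. /daizuvizuompev/ → daizuvizuombev.
Rule 5 (final a-epenthesis): the form ends in the consonant /v/, so [a] is inserted word-finally. /daizuvizuombev/ → daizuvizuombeva.

daizuvizuombeva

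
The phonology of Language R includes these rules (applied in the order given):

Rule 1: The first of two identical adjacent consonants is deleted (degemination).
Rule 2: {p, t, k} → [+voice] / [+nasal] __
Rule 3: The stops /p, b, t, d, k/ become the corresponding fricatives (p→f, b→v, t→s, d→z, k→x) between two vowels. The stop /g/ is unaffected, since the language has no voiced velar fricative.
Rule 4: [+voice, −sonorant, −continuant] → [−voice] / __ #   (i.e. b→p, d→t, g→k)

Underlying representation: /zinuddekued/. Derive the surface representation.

Rule 1 (degemination): /dd/ is a geminate; the first /d/ deletes. /zinuddekued/ → zinudekued.
Rule 2 (post-nasal voicing): no segment meets the environment; /zinudekued/ is unchanged.
Rule 3 (intervocalic spirantization): /d/ is a stop between vowels /u/ and /e/, so it spirantizes to the fricative [z]. /k/ is a stop between vowels /e/ and /u/, so it spirantizes to the fricative [x]. /zinudekued/ → zinuzexued.
Rule 4 (final devoicing): /d/ is a voiced stop in word-final position, so it devoices to [t]. /zinuzexued/ → zinuzexuet.

zinuzexuet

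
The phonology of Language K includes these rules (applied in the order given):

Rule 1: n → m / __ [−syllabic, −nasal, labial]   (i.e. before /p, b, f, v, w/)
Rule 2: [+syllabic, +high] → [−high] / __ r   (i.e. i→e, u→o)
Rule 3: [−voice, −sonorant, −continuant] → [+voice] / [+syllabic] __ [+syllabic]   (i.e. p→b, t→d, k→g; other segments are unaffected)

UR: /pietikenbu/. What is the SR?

Rule 1 (nasal place assimilation): /n/ precedes the labial consonant /b/, so it assimilates in place to [m]. /pietikenbu/ → pietikembu.
Rule 2 (pre-rhotic lowering): no segment meets the environment; /pietikembu/ is unchanged.
Rule 3 (intervocalic voicing): /t/ is a voiceless stop between vowels /e/ and /i/, so it voices to [d]. /k/ is a voiceless stop between vowels /i/ and /e/, so it voices to [g]. /pietikembu/ → piedigembu.

piedigembu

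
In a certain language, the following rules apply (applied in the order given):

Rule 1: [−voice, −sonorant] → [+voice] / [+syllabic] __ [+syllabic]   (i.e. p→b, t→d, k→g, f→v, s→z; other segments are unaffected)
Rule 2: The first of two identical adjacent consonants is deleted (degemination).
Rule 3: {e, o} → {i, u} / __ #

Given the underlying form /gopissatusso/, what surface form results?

Rule 1 (intervocalic voicing): /p/ is a voiceless obstruent between vowels /o/ and /i/, so it voices to [b]. /t/ is a voiceless obstruent between vowels /a/ and /u/, so it voices to [d]. /gopissatusso/ → gobissadusso.
Rule 2 (degemination): /ss/ is a geminate; the first /s/ deletes. /ss/ is a geminate; the first /s/ deletes. /gobissadusso/ → gobisaduso.
Rule 3 (final vowel raising): /o/ is a mid vowel in word-final position, so it raises to [u]. /gobisaduso/ → gobisadusu.

gobisadusu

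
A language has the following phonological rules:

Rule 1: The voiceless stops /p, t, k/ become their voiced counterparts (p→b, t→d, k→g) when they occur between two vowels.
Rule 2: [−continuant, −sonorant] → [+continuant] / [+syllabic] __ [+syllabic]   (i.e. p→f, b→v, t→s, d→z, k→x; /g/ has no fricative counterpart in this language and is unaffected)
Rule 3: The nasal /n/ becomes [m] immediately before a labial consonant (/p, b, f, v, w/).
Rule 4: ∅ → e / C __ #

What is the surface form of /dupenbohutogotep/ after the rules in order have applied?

duvembohuzogozepe

Rule 1 (intervocalic voicing): /p/ is a voiceless stop between vowels /u/ and /e/, so it voices to [b]. /t/ is a voiceless stop between vowels /u/ and /o/, so it voices to [d]. /t/ is a voiceless stop between vowels /o/ and /e/, so it voices to [d]. /dupenbohutogotep/ → dubenbohudogodep.
Rule 2 (intervocalic spirantization): /b/ is a stop between vowels /u/ and /e/, so it spirantizes to the fricative [v]. /d/ is a stop between vowels /u/ and /o/, so it spirantizes to the fricative [z]. /d/ is a stop between vowels /o/ and /e/, so it spirantizes to the fricative [z]. /dubenbohudogodep/ → duvenbohuzogozep.
Rule 3 (nasal place assimilation): /n/ precedes the labial consonant /b/, so it assimilates in place to [m]. /duvenbohuzogozep/ → duvembohuzogozep.
Rule 4 (final e-epenthesis): the form ends in the consonant /p/, so [e] is inserted word-finally. /duvembohuzogozep/ → duvembohuzogozepe.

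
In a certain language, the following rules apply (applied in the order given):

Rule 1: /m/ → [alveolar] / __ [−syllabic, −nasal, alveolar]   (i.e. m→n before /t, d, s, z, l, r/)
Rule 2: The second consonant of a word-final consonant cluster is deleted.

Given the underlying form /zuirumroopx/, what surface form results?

Rule 1 (nasal place assimilation): /m/ precedes the alveolar consonant /r/, so it assimilates in place to [n]. /zuirumroopx/ → zuirunroopx.
Rule 2 (final cluster simplification): /x/ is the second consonant of a word-final cluster /px/, so it deletes. /zuirunroopx/ → zuirunroop.

zuirunroop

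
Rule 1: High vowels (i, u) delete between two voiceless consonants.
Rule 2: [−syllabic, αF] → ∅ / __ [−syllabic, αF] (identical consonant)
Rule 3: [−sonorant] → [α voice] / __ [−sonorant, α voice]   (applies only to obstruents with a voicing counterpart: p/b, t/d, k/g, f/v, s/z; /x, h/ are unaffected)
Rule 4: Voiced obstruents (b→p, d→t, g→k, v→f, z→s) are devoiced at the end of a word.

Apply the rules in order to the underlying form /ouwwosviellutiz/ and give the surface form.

ouwozvielutis

Rule 1 (high vowel syncope): no segment meets the environment; /ouwwosviellutiz/ is unchanged.
Rule 2 (degemination): /ww/ is a geminate; the first /w/ deletes. /ll/ is a geminate; the first /l/ deletes. /ouwwosviellutiz/ → ouwosvielutiz.
Rule 3 (regressive voicing assimilation): /s/ precedes the voiced obstruent /v/, so it voices to [z] by assimilation. /ouwosvielutiz/ → ouwozvielutiz.
Rule 4 (final devoicing): /z/ is a voiced obstruent in word-final position, so it devoices to [s]. /ouwozvielutiz/ → ouwozvielutis.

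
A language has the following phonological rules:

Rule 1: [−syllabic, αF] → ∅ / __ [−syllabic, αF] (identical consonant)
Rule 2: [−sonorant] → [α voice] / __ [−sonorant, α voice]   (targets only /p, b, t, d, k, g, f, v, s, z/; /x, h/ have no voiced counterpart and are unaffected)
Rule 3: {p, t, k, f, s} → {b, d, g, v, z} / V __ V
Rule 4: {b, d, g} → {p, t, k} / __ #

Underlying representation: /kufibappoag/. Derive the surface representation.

Rule 1 (degemination): /pp/ is a geminate; the first /p/ deletes. /kufibappoag/ → kufibapoag.
Rule 2 (regressive voicing assimilation): no segment meets the environment; /kufibapoag/ is unchanged.
Rule 3 (intervocalic voicing): /f/ is a voiceless obstruent between vowels /u/ and /i/, so it voices to [v]. /p/ is a voiceless obstruent between vowels /a/ and /o/, so it voices to [b]. /kufibapoag/ → kuvibaboag.
Rule 4 (final devoicing): /g/ is a voiced stop in word-final position, so it devoices to [k]. /kuvibaboag/ → kuvibaboak.

kuvibaboak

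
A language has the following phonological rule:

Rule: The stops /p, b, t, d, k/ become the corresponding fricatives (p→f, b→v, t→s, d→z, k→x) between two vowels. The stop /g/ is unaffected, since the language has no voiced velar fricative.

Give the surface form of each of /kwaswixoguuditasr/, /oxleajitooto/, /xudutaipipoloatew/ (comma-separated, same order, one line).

/kwaswixoguuditasr/: /d/ is a stop between vowels /u/ and /i/, so it spirantizes to the fricative [z]. /t/ is a stop between vowels /i/ and /a/, so it spirantizes to the fricative [s]. → [kwaswixoguuzisasr].
/oxleajitooto/: /t/ is a stop between vowels /i/ and /o/, so it spirantizes to the fricative [s]. /t/ is a stop between vowels /o/ and /o/, so it spirantizes to the fricative [s]. → [oxleajisooso].
/xudutaipipoloatew/: /d/ is a stop between vowels /u/ and /u/, so it spirantizes to the fricative [z]. /t/ is a stop between vowels /u/ and /a/, so it spirantizes to the fricative [s]. /p/ is a stop between vowels /i/ and /i/, so it spirantizes to the fricative [f]. /p/ is a stop between vowels /i/ and /o/, so it spirantizes to the fricative [f]. /t/ is a stop between vowels /a/ and /e/, so it spirantizes to the fricative [s]. → [xuzusaififoloasew].

kwaswixoguuzisasr, oxleajisooso, xuzusaififoloasew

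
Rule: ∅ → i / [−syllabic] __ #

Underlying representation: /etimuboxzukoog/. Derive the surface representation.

etimuboxzukoogi

the form ends in the consonant /g/, so [i] is inserted word-finally.
Surface form: [etimuboxzukoogi].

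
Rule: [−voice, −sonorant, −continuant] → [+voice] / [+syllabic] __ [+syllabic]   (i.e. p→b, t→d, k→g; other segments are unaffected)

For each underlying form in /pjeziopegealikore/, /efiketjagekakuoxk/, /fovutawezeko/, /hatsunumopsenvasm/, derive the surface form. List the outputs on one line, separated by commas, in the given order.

pjeziobegealigore, efigetjagegaguoxk, fovudawezego, hatsunumopsenvasm

/pjeziopegealikore/: /p/ is a voiceless stop between vowels /o/ and /e/, so it voices to [b]. /k/ is a voiceless stop between vowels /i/ and /o/, so it voices to [g]. → [pjeziobegealigore].
/efiketjagekakuoxk/: /k/ is a voiceless stop between vowels /i/ and /e/, so it voices to [g]. /k/ is a voiceless stop between vowels /e/ and /a/, so it voices to [g]. /k/ is a voiceless stop between vowels /a/ and /u/, so it voices to [g]. → [efigetjagegaguoxk].
/fovutawezeko/: /t/ is a voiceless stop between vowels /u/ and /a/, so it voices to [d]. /k/ is a voiceless stop between vowels /e/ and /o/, so it voices to [g]. → [fovudawezego].
/hatsunumopsenvasm/: the rule's environment is not met; surfaces unchanged as [hatsunumopsenvasm].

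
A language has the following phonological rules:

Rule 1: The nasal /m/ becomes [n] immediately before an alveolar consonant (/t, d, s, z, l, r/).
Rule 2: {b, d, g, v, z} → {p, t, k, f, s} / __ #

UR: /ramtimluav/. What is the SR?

Rule 1 (nasal place assimilation): /m/ precedes the alveolar consonant /t/, so it assimilates in place to [n]. /m/ precedes the alveolar consonant /l/, so it assimilates in place to [n]. /ramtimluav/ → rantinluav.
Rule 2 (final devoicing): /v/ is a voiced obstruent in word-final position, so it devoices to [f]. /rantinluav/ → rantinluaf.

rantinluaf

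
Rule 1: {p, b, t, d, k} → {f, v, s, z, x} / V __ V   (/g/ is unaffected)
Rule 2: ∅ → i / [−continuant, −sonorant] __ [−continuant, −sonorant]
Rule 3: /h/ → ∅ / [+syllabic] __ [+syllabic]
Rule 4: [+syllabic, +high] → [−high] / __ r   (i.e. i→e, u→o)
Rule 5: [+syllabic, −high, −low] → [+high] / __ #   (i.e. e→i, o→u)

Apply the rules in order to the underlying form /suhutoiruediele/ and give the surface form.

suusoeruezieli

Rule 1 (intervocalic spirantization): /t/ is a stop between vowels /u/ and /o/, so it spirantizes to the fricative [s]. /d/ is a stop between vowels /e/ and /i/, so it spirantizes to the fricative [z]. /suhutoiruediele/ → suhusoirueziele.
Rule 2 (stop-cluster i-epenthesis): no segment meets the environment; /suhusoirueziele/ is unchanged.
Rule 3 (intervocalic h-deletion): /h/ occurs between vowels /u/ and /u/, so it deletes. /suhusoirueziele/ → suusoirueziele.
Rule 4 (pre-rhotic lowering): /i/ is a high vowel immediately before /r/, so it lowers to [e]. /suusoirueziele/ → suusoerueziele.
Rule 5 (final vowel raising): /e/ is a mid vowel in word-final position, so it raises to [i]. /suusoerueziele/ → suusoeruezieli.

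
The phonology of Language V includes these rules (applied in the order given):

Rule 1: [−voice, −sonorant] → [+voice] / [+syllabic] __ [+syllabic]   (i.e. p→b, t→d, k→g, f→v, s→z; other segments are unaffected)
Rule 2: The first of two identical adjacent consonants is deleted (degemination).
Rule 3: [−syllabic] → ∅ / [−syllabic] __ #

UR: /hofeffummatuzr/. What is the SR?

Rule 1 (intervocalic voicing): /f/ is a voiceless obstruent between vowels /o/ and /e/, so it voices to [v]. /t/ is a voiceless obstruent between vowels /a/ and /u/, so it voices to [d]. /hofeffummatuzr/ → hoveffummaduzr.
Rule 2 (degemination): /ff/ is a geminate; the first /f/ deletes. /mm/ is a geminate; the first /m/ deletes. /hoveffummaduzr/ → hovefumaduzr.
Rule 3 (final cluster simplification): /r/ is the second consonant of a word-final cluster /zr/, so it deletes. /hovefumaduzr/ → hovefumaduz.

hovefumaduz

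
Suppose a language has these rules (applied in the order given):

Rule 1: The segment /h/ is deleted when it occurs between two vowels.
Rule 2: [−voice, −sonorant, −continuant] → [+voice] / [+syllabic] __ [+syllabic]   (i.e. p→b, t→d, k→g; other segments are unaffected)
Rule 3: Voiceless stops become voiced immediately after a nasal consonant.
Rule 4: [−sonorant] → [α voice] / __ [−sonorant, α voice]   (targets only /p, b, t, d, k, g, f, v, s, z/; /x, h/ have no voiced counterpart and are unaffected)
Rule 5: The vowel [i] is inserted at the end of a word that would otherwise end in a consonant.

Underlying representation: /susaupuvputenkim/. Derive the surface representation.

susaubufpudengimi

Rule 1 (intervocalic h-deletion): no segment meets the environment; /susaupuvputenkim/ is unchanged.
Rule 2 (intervocalic voicing): /p/ is a voiceless stop between vowels /u/ and /u/, so it voices to [b]. /t/ is a voiceless stop between vowels /u/ and /e/, so it voices to [d]. /susaupuvputenkim/ → susaubuvpudenkim.
Rule 3 (post-nasal voicing): /k/ is a voiceless stop immediately after the nasal /n/, so it voices to [g]. /susaubuvpudenkim/ → susaubuvpudengim.
Rule 4 (regressive voicing assimilation): /v/ precedes the voiceless obstruent /p/, so it devoices to [f] by assimilation. /susaubuvpudengim/ → susaubufpudengim.
Rule 5 (final i-epenthesis): the form ends in the consonant /m/, so [i] is inserted word-finally. /susaubufpudengim/ → susaubufpudengimi.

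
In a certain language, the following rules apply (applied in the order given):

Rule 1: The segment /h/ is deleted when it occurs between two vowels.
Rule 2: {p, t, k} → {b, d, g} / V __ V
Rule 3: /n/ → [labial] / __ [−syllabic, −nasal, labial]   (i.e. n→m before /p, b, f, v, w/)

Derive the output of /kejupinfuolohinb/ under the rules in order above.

kejubimfuoloimb

Rule 1 (intervocalic h-deletion): /h/ occurs between vowels /o/ and /i/, so it deletes. /kejupinfuolohinb/ → kejupinfuoloinb.
Rule 2 (intervocalic voicing): /p/ is a voiceless stop between vowels /u/ and /i/, so it voices to [b]. /kejupinfuoloinb/ → kejubinfuoloinb.
Rule 3 (nasal place assimilation): /n/ precedes the labial consonant /f/, so it assimilates in place to [m]. /n/ precedes the labial consonant /b/, so it assimilates in place to [m]. /kejubinfuoloinb/ → kejubimfuoloimb.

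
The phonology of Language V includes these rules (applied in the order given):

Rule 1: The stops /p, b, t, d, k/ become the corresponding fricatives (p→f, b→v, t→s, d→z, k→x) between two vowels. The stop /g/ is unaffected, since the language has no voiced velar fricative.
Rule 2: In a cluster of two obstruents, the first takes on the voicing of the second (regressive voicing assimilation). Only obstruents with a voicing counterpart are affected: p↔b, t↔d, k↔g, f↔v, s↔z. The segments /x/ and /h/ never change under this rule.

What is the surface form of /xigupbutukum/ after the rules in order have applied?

Rule 1 (intervocalic spirantization): /t/ is a stop between vowels /u/ and /u/, so it spirantizes to the fricative [s]. /k/ is a stop between vowels /u/ and /u/, so it spirantizes to the fricative [x]. /xigupbutukum/ → xigupbusuxum.
Rule 2 (regressive voicing assimilation): /p/ precedes the voiced obstruent /b/, so it voices to [b] by assimilation. /xigupbusuxum/ → xigubbusuxum.

xigubbusuxum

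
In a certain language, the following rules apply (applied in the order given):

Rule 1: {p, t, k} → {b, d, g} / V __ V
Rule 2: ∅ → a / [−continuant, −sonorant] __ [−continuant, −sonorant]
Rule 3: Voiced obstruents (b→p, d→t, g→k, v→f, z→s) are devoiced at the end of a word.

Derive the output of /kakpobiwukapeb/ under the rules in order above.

Rule 1 (intervocalic voicing): /k/ is a voiceless stop between vowels /u/ and /a/, so it voices to [g]. /p/ is a voiceless stop between vowels /a/ and /e/, so it voices to [b]. /kakpobiwukapeb/ → kakpobiwugabeb.
Rule 2 (stop-cluster a-epenthesis): /k/ and /p/ form a stop–stop cluster, so [a] is inserted between them. /kakpobiwugabeb/ → kakapobiwugabeb.
Rule 3 (final devoicing): /b/ is a voiced obstruent in word-final position, so it devoices to [p]. /kakapobiwugabeb/ → kakapobiwugabep.

kakapobiwugabep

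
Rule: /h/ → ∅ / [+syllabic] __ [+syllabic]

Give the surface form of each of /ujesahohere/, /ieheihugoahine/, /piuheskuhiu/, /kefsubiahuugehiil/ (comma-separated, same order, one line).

ujesaoere, ieeiugoaine, piueskuiu, kefsubiauugeiil

/ujesahohere/: /h/ occurs between vowels /a/ and /o/, so it deletes. /h/ occurs between vowels /o/ and /e/, so it deletes. → [ujesaoere].
/ieheihugoahine/: /h/ occurs between vowels /e/ and /e/, so it deletes. /h/ occurs between vowels /i/ and /u/, so it deletes. /h/ occurs between vowels /a/ and /i/, so it deletes. → [ieeiugoaine].
/piuheskuhiu/: /h/ occurs between vowels /u/ and /e/, so it deletes. /h/ occurs between vowels /u/ and /i/, so it deletes. → [piueskuiu].
/kefsubiahuugehiil/: /h/ occurs between vowels /a/ and /u/, so it deletes. /h/ occurs between vowels /e/ and /i/, so it deletes. → [kefsubiauugeiil].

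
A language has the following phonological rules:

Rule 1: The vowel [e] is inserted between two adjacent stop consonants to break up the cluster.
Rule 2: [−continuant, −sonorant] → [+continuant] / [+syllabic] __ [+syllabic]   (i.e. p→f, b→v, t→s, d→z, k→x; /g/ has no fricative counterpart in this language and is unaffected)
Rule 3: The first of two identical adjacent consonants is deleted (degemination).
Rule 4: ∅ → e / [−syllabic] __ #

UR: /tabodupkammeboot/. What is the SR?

Rule 1 (stop-cluster e-epenthesis): /p/ and /k/ form a stop–stop cluster, so [e] is inserted between them. /tabodupkammeboot/ → tabodupekammeboot.
Rule 2 (intervocalic spirantization): /b/ is a stop between vowels /a/ and /o/, so it spirantizes to the fricative [v]. /d/ is a stop between vowels /o/ and /u/, so it spirantizes to the fricative [z]. /p/ is a stop between vowels /u/ and /e/, so it spirantizes to the fricative [f]. /k/ is a stop between vowels /e/ and /a/, so it spirantizes to the fricative [x]. /b/ is a stop between vowels /e/ and /o/, so it spirantizes to the fricative [v]. /tabodupekammeboot/ → tavozufexammevoot.
Rule 3 (degemination): /mm/ is a geminate; the first /m/ deletes. /tavozufexammevoot/ → tavozufexamevoot.
Rule 4 (final e-epenthesis): the form ends in the consonant /t/, so [e] is inserted word-finally. /tavozufexamevoot/ → tavozufexamevoote.

tavozufexamevoote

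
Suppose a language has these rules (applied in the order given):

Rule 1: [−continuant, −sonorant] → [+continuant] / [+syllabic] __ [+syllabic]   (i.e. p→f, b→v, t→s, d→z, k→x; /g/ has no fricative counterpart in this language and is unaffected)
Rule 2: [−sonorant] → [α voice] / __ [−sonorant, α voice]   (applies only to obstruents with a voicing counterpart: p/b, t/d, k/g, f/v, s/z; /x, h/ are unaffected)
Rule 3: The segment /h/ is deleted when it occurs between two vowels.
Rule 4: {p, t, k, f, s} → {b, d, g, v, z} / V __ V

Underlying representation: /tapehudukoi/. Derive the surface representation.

Rule 1 (intervocalic spirantization): /p/ is a stop between vowels /a/ and /e/, so it spirantizes to the fricative [f]. /d/ is a stop between vowels /u/ and /u/, so it spirantizes to the fricative [z]. /k/ is a stop between vowels /u/ and /o/, so it spirantizes to the fricative [x]. /tapehudukoi/ → tafehuzuxoi.
Rule 2 (regressive voicing assimilation): no segment meets the environment; /tafehuzuxoi/ is unchanged.
Rule 3 (intervocalic h-deletion): /h/ occurs between vowels /e/ and /u/, so it deletes. /tafehuzuxoi/ → tafeuzuxoi.
Rule 4 (intervocalic voicing): /f/ is a voiceless obstruent between vowels /a/ and /e/, so it voices to [v]. /tafeuzuxoi/ → taveuzuxoi.

taveuzuxoi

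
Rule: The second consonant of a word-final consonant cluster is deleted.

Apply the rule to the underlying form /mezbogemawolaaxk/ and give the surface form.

mezbogemawolaax

/k/ is the second consonant of a word-final cluster /xk/, so it deletes.
The other instances of /m/, /z/, /b/, /g/, /w/, /l/, /x/ do not occur in the required environment and remain unchanged.
Surface form: [mezbogemawolaax].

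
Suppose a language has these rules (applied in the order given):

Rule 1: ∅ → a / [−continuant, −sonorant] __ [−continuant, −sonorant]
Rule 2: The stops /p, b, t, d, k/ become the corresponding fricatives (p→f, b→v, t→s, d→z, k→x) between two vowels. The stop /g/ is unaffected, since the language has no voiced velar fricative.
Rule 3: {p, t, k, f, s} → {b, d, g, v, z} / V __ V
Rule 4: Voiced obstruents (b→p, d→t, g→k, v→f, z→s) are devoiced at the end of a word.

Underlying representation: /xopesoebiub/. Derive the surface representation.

xovezoeviup

Rule 1 (stop-cluster a-epenthesis): no segment meets the environment; /xopesoebiub/ is unchanged.
Rule 2 (intervocalic spirantization): /p/ is a stop between vowels /o/ and /e/, so it spirantizes to the fricative [f]. /b/ is a stop between vowels /e/ and /i/, so it spirantizes to the fricative [v]. /xopesoebiub/ → xofesoeviub.
Rule 3 (intervocalic voicing): /f/ is a voiceless obstruent between vowels /o/ and /e/, so it voices to [v]. /s/ is a voiceless obstruent between vowels /e/ and /o/, so it voices to [z]. /xofesoeviub/ → xovezoeviub.
Rule 4 (final devoicing): /b/ is a voiced obstruent in word-final position, so it devoices to [p]. /xovezoeviub/ → xovezoeviup.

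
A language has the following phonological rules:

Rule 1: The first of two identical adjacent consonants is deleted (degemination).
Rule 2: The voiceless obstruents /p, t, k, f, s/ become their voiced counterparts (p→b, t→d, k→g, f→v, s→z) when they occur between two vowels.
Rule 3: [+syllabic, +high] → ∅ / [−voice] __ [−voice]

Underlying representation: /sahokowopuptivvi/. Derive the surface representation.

sahogowobuptivi

Rule 1 (degemination): /vv/ is a geminate; the first /v/ deletes. /sahokowopuptivvi/ → sahokowopuptivi.
Rule 2 (intervocalic voicing): /k/ is a voiceless obstruent between vowels /o/ and /o/, so it voices to [g]. /p/ is a voiceless obstruent between vowels /o/ and /u/, so it voices to [b]. /sahokowopuptivi/ → sahogowobuptivi.
Rule 3 (high vowel syncope): no segment meets the environment; /sahogowobuptivi/ is unchanged.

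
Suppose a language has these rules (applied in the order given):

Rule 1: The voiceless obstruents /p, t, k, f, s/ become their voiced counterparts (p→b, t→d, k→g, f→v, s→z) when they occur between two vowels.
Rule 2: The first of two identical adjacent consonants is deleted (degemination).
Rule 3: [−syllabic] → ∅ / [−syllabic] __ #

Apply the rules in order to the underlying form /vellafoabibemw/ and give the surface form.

Rule 1 (intervocalic voicing): /f/ is a voiceless obstruent between vowels /a/ and /o/, so it voices to [v]. /vellafoabibemw/ → vellavoabibemw.
Rule 2 (degemination): /ll/ is a geminate; the first /l/ deletes. /vellavoabibemw/ → velavoabibemw.
Rule 3 (final cluster simplification): /w/ is the second consonant of a word-final cluster /mw/, so it deletes. /velavoabibemw/ → velavoabibem.

velavoabibem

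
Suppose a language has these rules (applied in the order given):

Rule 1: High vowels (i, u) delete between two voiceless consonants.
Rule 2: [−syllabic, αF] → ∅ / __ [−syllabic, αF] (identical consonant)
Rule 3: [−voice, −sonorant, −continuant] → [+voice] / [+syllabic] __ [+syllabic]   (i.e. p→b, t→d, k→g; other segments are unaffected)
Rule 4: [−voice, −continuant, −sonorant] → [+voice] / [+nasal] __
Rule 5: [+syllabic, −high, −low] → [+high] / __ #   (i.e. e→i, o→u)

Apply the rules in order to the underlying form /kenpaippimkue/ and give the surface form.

kenbaibimgui

Rule 1 (high vowel syncope): no segment meets the environment; /kenpaippimkue/ is unchanged.
Rule 2 (degemination): /pp/ is a geminate; the first /p/ deletes. /kenpaippimkue/ → kenpaipimkue.
Rule 3 (intervocalic voicing): /p/ is a voiceless stop between vowels /i/ and /i/, so it voices to [b]. /kenpaipimkue/ → kenpaibimkue.
Rule 4 (post-nasal voicing): /p/ is a voiceless stop immediately after the nasal /n/, so it voices to [b]. /k/ is a voiceless stop immediately after the nasal /m/, so it voices to [g]. /kenpaibimkue/ → kenbaibimgue.
Rule 5 (final vowel raising): /e/ is a mid vowel in word-final position, so it raises to [i]. /kenbaibimgue/ → kenbaibimgui.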